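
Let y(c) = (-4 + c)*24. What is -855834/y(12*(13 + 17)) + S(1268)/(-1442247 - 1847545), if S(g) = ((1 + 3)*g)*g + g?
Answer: -3737598533/36598936 ≈ -102.12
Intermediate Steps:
S(g) = g + 4*g² (S(g) = (4*g)*g + g = 4*g² + g = g + 4*g²)
y(c) = -96 + 24*c
-855834/y(12*(13 + 17)) + S(1268)/(-1442247 - 1847545) = -855834/(-96 + 24*(12*(13 + 17))) + (1268*(1 + 4*1268))/(-1442247 - 1847545) = -855834/(-96 + 24*(12*30)) + (1268*(1 + 5072))/(-3289792) = -855834/(-96 + 24*360) + (1268*5073)*(-1/3289792) = -855834/(-96 + 8640) + 6432564*(-1/3289792) = -855834/8544 - 1608141/822448 = -855834*1/8544 - 1608141/822448 = -142639/1424 - 1608141/822448 = -3737598533/36598936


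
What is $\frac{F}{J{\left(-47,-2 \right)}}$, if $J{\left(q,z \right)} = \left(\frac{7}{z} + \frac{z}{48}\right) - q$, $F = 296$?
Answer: $\frac{7104}{1043} \approx 6.8111$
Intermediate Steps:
$J{\left(q,z \right)} = - q + \frac{7}{z} + \frac{z}{48}$ ($J{\left(q,z \right)} = \left(\frac{7}{z} + z \frac{1}{48}\right) - q = \left(\frac{7}{z} + \frac{z}{48}\right) - q = - q + \frac{7}{z} + \frac{z}{48}$)
$\frac{F}{J{\left(-47,-2 \right)}} = \frac{296}{\left(-1\right) \left(-47\right) + \frac{7}{-2} + \frac{1}{48} \left(-2\right)} = \frac{296}{47 + 7 \left(- \frac{1}{2}\right) - \frac{1}{24}} = \frac{296}{47 - \frac{7}{2} - \frac{1}{24}} = \frac{296}{\frac{1043}{24}} = 296 \cdot \frac{24}{1043} = \frac{7104}{1043}$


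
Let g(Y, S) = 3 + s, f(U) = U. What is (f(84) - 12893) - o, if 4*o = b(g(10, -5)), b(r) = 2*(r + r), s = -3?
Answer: -12809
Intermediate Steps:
g(Y, S) = 0 (g(Y, S) = 3 - 3 = 0)
b(r) = 4*r (b(r) = 2*(2*r) = 4*r)
o = 0 (o = (4*0)/4 = (¼)*0 = 0)
(f(84) - 12893) - o = (84 - 12893) - 1*0 = -12809 + 0 = -12809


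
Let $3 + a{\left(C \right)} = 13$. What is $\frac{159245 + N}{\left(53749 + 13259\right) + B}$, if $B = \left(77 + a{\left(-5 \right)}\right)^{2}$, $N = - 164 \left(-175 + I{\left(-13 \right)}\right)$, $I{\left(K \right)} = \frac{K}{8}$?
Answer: $\frac{376423}{149154} \approx 2.5237$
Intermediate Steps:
$I{\left(K \right)} = \frac{K}{8}$ ($I{\left(K \right)} = K \frac{1}{8} = \frac{K}{8}$)
$a{\left(C \right)} = 10$ ($a{\left(C \right)} = -3 + 13 = 10$)
$N = \frac{57933}{2}$ ($N = - 164 \left(-175 + \frac{1}{8} \left(-13\right)\right) = - 164 \left(-175 - \frac{13}{8}\right) = \left(-164\right) \left(- \frac{1413}{8}\right) = \frac{57933}{2} \approx 28967.0$)
$B = 7569$ ($B = \left(77 + 10\right)^{2} = 87^{2} = 7569$)
$\frac{159245 + N}{\left(53749 + 13259\right) + B} = \frac{159245 + \frac{57933}{2}}{\left(53749 + 13259\right) + 7569} = \frac{376423}{2 \left(67008 + 7569\right)} = \frac{376423}{2 \cdot 74577} = \frac{376423}{2} \cdot \frac{1}{74577} = \frac{376423}{149154}$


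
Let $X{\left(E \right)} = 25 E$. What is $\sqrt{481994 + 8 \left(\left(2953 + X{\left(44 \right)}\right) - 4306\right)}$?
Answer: $3 \sqrt{53330} \approx 692.8$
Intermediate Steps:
$\sqrt{481994 + 8 \left(\left(2953 + X{\left(44 \right)}\right) - 4306\right)} = \sqrt{481994 + 8 \left(\left(2953 + 25 \cdot 44\right) - 4306\right)} = \sqrt{481994 + 8 \left(\left(2953 + 1100\right) - 4306\right)} = \sqrt{481994 + 8 \left(4053 - 4306\right)} = \sqrt{481994 + 8 \left(-253\right)} = \sqrt{481994 - 2024} = \sqrt{479970} = 3 \sqrt{53330}$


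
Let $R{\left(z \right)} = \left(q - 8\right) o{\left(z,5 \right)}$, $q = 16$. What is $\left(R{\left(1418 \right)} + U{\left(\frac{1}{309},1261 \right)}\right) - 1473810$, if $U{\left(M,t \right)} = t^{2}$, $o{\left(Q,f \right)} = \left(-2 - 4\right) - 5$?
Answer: $116223$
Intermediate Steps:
$o{\left(Q,f \right)} = -11$ ($o{\left(Q,f \right)} = -6 - 5 = -11$)
$R{\left(z \right)} = -88$ ($R{\left(z \right)} = \left(16 - 8\right) \left(-11\right) = 8 \left(-11\right) = -88$)
$\left(R{\left(1418 \right)} + U{\left(\frac{1}{309},1261 \right)}\right) - 1473810 = \left(-88 + 1261^{2}\right) - 1473810 = \left(-88 + 1590121\right) - 1473810 = 1590033 - 1473810 = 116223$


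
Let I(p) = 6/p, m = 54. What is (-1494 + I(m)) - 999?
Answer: -22436/9 ≈ -2492.9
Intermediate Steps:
(-1494 + I(m)) - 999 = (-1494 + 6/54) - 999 = (-1494 + 6*(1/54)) - 999 = (-1494 + ⅑) - 999 = -13445/9 - 999 = -22436/9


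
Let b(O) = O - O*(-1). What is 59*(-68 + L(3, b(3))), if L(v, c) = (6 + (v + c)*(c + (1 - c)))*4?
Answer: -472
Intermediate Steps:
b(O) = 2*O (b(O) = O - (-1)*O = O + O = 2*O)
L(v, c) = 24 + 4*c + 4*v (L(v, c) = (6 + (c + v)*1)*4 = (6 + (c + v))*4 = (6 + c + v)*4 = 24 + 4*c + 4*v)
59*(-68 + L(3, b(3))) = 59*(-68 + (24 + 4*(2*3) + 4*3)) = 59*(-68 + (24 + 4*6 + 12)) = 59*(-68 + (24 + 24 + 12)) = 59*(-68 + 60) = 59*(-8) = -472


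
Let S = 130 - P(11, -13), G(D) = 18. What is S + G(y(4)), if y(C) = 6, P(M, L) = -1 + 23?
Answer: 126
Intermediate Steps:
P(M, L) = 22
S = 108 (S = 130 - 1*22 = 130 - 22 = 108)
S + G(y(4)) = 108 + 18 = 126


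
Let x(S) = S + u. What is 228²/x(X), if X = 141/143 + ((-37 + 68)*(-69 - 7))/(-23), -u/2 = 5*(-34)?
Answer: 56991792/486137 ≈ 117.23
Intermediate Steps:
u = 340 (u = -10*(-34) = -2*(-170) = 340)
X = 340151/3289 (X = 141*(1/143) + (31*(-76))*(-1/23) = 141/143 - 2356*(-1/23) = 141/143 + 2356/23 = 340151/3289 ≈ 103.42)
x(S) = 340 + S (x(S) = S + 340 = 340 + S)
228²/x(X) = 228²/(340 + 340151/3289) = 51984/(1458411/3289) = 51984*(3289/1458411) = 56991792/486137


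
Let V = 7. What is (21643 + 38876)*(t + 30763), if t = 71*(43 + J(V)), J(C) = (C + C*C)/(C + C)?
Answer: 2063697900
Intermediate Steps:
J(C) = (C + C²)/(2*C) (J(C) = (C + C²)/((2*C)) = (C + C²)*(1/(2*C)) = (C + C²)/(2*C))
t = 3337 (t = 71*(43 + (½ + (½)*7)) = 71*(43 + (½ + 7/2)) = 71*(43 + 4) = 71*47 = 3337)
(21643 + 38876)*(t + 30763) = (21643 + 38876)*(3337 + 30763) = 60519*34100 = 2063697900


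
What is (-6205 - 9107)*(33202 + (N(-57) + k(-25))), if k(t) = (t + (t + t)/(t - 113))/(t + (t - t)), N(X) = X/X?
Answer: -11693646800/23 ≈ -5.0842e+8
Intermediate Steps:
N(X) = 1
k(t) = (t + 2*t/(-113 + t))/t (k(t) = (t + (2*t)/(-113 + t))/(t + 0) = (t + 2*t/(-113 + t))/t)
(-6205 - 9107)*(33202 + (N(-57) + k(-25))) = (-6205 - 9107)*(33202 + (1 + (-111 - 25)/(-113 - 25))) = -15312*(33202 + (1 - 136/(-138))) = -15312*(33202 + (1 - 1/138*(-136))) = -15312*(33202 + (1 + 68/69)) = -15312*(33202 + 137/69) = -15312*2291075/69 = -11693646800/23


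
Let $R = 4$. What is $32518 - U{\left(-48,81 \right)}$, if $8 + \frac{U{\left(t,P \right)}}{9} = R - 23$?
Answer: $32761$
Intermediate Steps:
$U{\left(t,P \right)} = -243$ ($U{\left(t,P \right)} = -72 + 9 \left(4 - 23\right) = -72 + 9 \left(-19\right) = -72 - 171 = -243$)
$32518 - U{\left(-48,81 \right)} = 32518 - -243 = 32518 + 243 = 32761$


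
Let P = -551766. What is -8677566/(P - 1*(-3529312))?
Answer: -4338783/1488773 ≈ -2.9143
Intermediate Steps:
-8677566/(P - 1*(-3529312)) = -8677566/(-551766 - 1*(-3529312)) = -8677566/(-551766 + 3529312) = -8677566/2977546 = -8677566*1/2977546 = -4338783/1488773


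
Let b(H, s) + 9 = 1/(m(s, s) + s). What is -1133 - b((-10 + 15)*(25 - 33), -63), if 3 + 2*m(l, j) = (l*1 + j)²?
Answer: -17699630/15747 ≈ -1124.0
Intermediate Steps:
m(l, j) = -3/2 + (j + l)²/2 (m(l, j) = -3/2 + (l*1 + j)²/2 = -3/2 + (l + j)²/2 = -3/2 + (j + l)²/2)
b(H, s) = -9 + 1/(-3/2 + s + 2*s²) (b(H, s) = -9 + 1/((-3/2 + (s + s)²/2) + s) = -9 + 1/((-3/2 + (2*s)²/2) + s) = -9 + 1/((-3/2 + (4*s²)/2) + s) = -9 + 1/((-3/2 + 2*s²) + s) = -9 + 1/(-3/2 + s + 2*s²))
-1133 - b((-10 + 15)*(25 - 33), -63) = -1133 - (29 - 36*(-63)² - 18*(-63))/(-3 + 2*(-63) + 4*(-63)²) = -1133 - (29 - 36*3969 + 1134)/(-3 - 126 + 4*3969) = -1133 - (29 - 142884 + 1134)/(-3 - 126 + 15876) = -1133 - (-141721)/15747 = -1133 - 1*(-141721/15747) = -1133 + 141721/15747 = -17699630/15747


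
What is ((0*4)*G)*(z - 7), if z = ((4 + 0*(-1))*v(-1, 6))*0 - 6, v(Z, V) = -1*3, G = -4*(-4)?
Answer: 0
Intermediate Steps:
G = 16
v(Z, V) = -3
z = -6 (z = ((4 + 0*(-1))*(-3))*0 - 6 = ((4 + 0)*(-3))*0 - 6 = (4*(-3))*0 - 6 = -12*0 - 6 = 0 - 6 = -6)
((0*4)*G)*(z - 7) = ((0*4)*16)*(-6 - 7) = (0*16)*(-13) = 0*(-13) = 0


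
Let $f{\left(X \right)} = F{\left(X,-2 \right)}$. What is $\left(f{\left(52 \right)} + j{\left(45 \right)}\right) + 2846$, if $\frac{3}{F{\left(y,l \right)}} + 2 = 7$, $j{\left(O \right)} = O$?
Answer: $\frac{14458}{5} \approx 2891.6$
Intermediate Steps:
$F{\left(y,l \right)} = \frac{3}{5}$ ($F{\left(y,l \right)} = \frac{3}{-2 + 7} = \frac{3}{5}$)
$f{\left(X \right)} = \frac{3}{5}$
$\left(f{\left(52 \right)} + j{\left(45 \right)}\right) + 2846 = \left(\frac{3}{5} + 45\right) + 2846 = \frac{228}{5} + 2846 = \frac{14458}{5}$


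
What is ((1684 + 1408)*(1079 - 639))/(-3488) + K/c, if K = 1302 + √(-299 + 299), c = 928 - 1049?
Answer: -5286233/13189 ≈ -400.81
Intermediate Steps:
c = -121
K = 1302 (K = 1302 + √0 = 1302 + 0 = 1302)
((1684 + 1408)*(1079 - 639))/(-3488) + K/c = ((1684 + 1408)*(1079 - 639))/(-3488) + 1302/(-121) = (3092*440)*(-1/3488) + 1302*(-1/121) = 1360480*(-1/3488) - 1302/121 = -42515/109 - 1302/121 = -5286233/13189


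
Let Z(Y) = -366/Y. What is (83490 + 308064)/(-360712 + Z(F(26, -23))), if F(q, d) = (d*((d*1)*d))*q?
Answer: -61932487734/57054177569 ≈ -1.0855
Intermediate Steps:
F(q, d) = q*d³ (F(q, d) = (d*(d*d))*q = (d*d²)*q = d³*q = q*d³)
(83490 + 308064)/(-360712 + Z(F(26, -23))) = (83490 + 308064)/(-360712 - 366/(26*(-23)³)) = 391554/(-360712 - 366/(26*(-12167))) = 391554/(-360712 - 366/(-316342)) = 391554/(-360712 - 366*(-1/316342)) = 391554/(-360712 + 183/158171) = 391554/(-57054177569/158171) = 391554*(-158171/57054177569) = -61932487734/57054177569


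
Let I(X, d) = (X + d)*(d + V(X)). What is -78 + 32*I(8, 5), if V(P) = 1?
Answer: 2418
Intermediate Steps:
I(X, d) = (1 + d)*(X + d) (I(X, d) = (X + d)*(d + 1) = (X + d)*(1 + d) = (1 + d)*(X + d))
-78 + 32*I(8, 5) = -78 + 32*(8 + 5 + 5**2 + 8*5) = -78 + 32*(8 + 5 + 25 + 40) = -78 + 32*78 = -78 + 2496 = 2418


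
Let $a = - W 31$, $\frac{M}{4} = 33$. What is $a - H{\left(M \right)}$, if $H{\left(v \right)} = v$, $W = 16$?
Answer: $-628$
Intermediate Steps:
$M = 132$ ($M = 4 \cdot 33 = 132$)
$a = -496$ ($a = \left(-1\right) 16 \cdot 31 = \left(-16\right) 31 = -496$)
$a - H{\left(M \right)} = -496 - 132 = -628$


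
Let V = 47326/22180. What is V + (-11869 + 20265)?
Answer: 93135303/11090 ≈ 8398.1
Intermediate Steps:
V = 23663/11090 (V = 47326*(1/22180) = 23663/11090 ≈ 2.1337)
V + (-11869 + 20265) = 23663/11090 + (-11869 + 20265) = 23663/11090 + 8396 = 93135303/11090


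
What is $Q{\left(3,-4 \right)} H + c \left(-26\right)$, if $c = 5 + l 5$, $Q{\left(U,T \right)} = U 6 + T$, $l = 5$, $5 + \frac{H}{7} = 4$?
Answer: $-878$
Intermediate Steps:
$H = -7$ ($H = -35 + 7 \cdot 4 = -35 + 28 = -7$)
$Q{\left(U,T \right)} = T + 6 U$ ($Q{\left(U,T \right)} = 6 U + T = T + 6 U$)
$c = 30$ ($c = 5 + 5 \cdot 5 = 5 + 25 = 30$)
$Q{\left(3,-4 \right)} H + c \left(-26\right) = \left(-4 + 6 \cdot 3\right) \left(-7\right) + 30 \left(-26\right) = \left(-4 + 18\right) \left(-7\right) - 780 = 14 \left(-7\right) - 780 = -98 - 780 = -878$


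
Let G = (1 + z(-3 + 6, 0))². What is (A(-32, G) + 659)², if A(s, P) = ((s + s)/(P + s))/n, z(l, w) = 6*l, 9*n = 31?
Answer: 45165993919225/104019601 ≈ 4.3421e+5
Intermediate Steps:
n = 31/9 (n = (⅑)*31 = 31/9 ≈ 3.4444)
G = 361 (G = (1 + 6*(-3 + 6))² = (1 + 6*3)² = (1 + 18)² = 19² = 361)
A(s, P) = 18*s/(31*(P + s)) (A(s, P) = ((s + s)/(P + s))/(31/9) = ((2*s)/(P + s))*(9/31) = (2*s/(P + s))*(9/31) = 18*s/(31*(P + s)))
(A(-32, G) + 659)² = ((18/31)*(-32)/(361 - 32) + 659)² = ((18/31)*(-32)/329 + 659)² = ((18/31)*(-32)*(1/329) + 659)² = (-576/10199 + 659)² = (6720565/10199)² = 45165993919225/104019601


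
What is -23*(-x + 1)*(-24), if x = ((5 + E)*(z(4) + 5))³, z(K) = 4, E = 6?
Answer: -535604496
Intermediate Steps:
x = 970299 (x = ((5 + 6)*(4 + 5))³ = (11*9)³ = 99³ = 970299)
-23*(-x + 1)*(-24) = -23*(-1*970299 + 1)*(-24) = -23*(-970299 + 1)*(-24) = -23*(-970298)*(-24) = 22316854*(-24) = -535604496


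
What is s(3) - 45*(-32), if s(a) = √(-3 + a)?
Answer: 1440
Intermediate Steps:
s(3) - 45*(-32) = √(-3 + 3) - 45*(-32) = √0 + 1440 = 0 + 1440 = 1440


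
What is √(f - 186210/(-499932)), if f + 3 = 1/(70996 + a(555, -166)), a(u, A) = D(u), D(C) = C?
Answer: I*√1152951486117845458/662419158 ≈ 1.621*I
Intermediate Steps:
a(u, A) = u
f = -214652/71551 (f = -3 + 1/(70996 + 555) = -3 + 1/71551 = -214652/71551 ≈ -3.0000)
√(f - 186210/(-499932)) = √(-214652/71551 - 186210/(-499932)) = √(-214652/71551 - 186210*(-1/499932)) = √(-214652/71551 + 10345/27774) = √(-5221549553/1987257474) = I*√1152951486117845458/662419158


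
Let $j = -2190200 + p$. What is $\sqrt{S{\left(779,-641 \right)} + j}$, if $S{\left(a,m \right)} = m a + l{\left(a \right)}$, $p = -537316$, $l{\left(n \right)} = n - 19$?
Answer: $3 i \sqrt{358455} \approx 1796.1 i$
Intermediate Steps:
$l{\left(n \right)} = -19 + n$
$S{\left(a,m \right)} = -19 + a + a m$ ($S{\left(a,m \right)} = m a + \left(-19 + a\right) = a m + \left(-19 + a\right) = -19 + a + a m$)
$j = -2727516$ ($j = -2190200 - 537316 = -2727516$)
$\sqrt{S{\left(779,-641 \right)} + j} = \sqrt{\left(-19 + 779 + 779 \left(-641\right)\right) - 2727516} = \sqrt{\left(-19 + 779 - 499339\right) - 2727516} = \sqrt{-498579 - 2727516} = \sqrt{-3226095} = 3 i \sqrt{358455}$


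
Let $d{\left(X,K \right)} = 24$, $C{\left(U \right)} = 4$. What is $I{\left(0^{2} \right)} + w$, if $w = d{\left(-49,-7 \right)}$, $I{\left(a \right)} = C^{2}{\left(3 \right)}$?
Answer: $40$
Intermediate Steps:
$I{\left(a \right)} = 16$ ($I{\left(a \right)} = 4^{2} = 16$)
$w = 24$
$I{\left(0^{2} \right)} + w = 16 + 24 = 40$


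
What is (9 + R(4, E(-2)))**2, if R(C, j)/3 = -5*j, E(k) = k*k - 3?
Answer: 36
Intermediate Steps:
E(k) = -3 + k**2 (E(k) = k**2 - 3 = -3 + k**2)
R(C, j) = -15*j (R(C, j) = 3*(-5*j) = -15*j)
(9 + R(4, E(-2)))**2 = (9 - 15*(-3 + (-2)**2))**2 = (9 - 15*(-3 + 4))**2 = (9 - 15*1)**2 = (9 - 15)**2 = (-6)**2 = 36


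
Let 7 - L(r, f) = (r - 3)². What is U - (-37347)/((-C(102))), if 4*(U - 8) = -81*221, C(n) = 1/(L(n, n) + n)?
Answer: 1447850627/4 ≈ 3.6196e+8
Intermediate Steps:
L(r, f) = 7 - (-3 + r)² (L(r, f) = 7 - (r - 3)² = 7 - (-3 + r)²)
C(n) = 1/(7 + n - (-3 + n)²) (C(n) = 1/((7 - (-3 + n)²) + n) = 1/(7 + n - (-3 + n)²))
U = -17869/4 (U = 8 + (-81*221)/4 = 8 + (¼)*(-17901) = 8 - 17901/4 = -17869/4 ≈ -4467.3)
U - (-37347)/((-C(102))) = -17869/4 - (-37347)/((-1/(7 + 102 - (-3 + 102)²))) = -17869/4 - (-37347)/((-1/(7 + 102 - 1*99²))) = -17869/4 - (-37347)/((-1/(7 + 102 - 1*9801))) = -17869/4 - (-37347)/((-1/(7 + 102 - 9801))) = -17869/4 - (-37347)/((-1/(-9692))) = -17869/4 - (-37347)/((-1*(-1/9692))) = -17869/4 - (-37347)/1/9692 = -17869/4 - (-37347)*9692 = -17869/4 - 1*(-361967124) = -17869/4 + 361967124 = 1447850627/4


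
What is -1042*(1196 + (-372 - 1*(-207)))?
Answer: -1074302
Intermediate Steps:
-1042*(1196 + (-372 - 1*(-207))) = -1042*(1196 + (-372 + 207)) = -1042*(1196 - 165) = -1042*1031 = -1074302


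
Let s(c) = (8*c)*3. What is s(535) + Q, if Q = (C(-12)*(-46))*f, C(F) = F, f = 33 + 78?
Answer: 74112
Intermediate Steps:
f = 111
s(c) = 24*c
Q = 61272 (Q = -12*(-46)*111 = 552*111 = 61272)
s(535) + Q = 24*535 + 61272 = 12840 + 61272 = 74112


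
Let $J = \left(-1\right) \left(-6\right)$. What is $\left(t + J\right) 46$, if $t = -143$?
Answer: $-6302$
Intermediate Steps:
$J = 6$
$\left(t + J\right) 46 = \left(-143 + 6\right) 46 = \left(-137\right) 46 = -6302$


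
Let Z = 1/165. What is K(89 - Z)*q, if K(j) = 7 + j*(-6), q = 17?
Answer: -492711/55 ≈ -8958.4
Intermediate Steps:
Z = 1/165 ≈ 0.0060606
K(j) = 7 - 6*j
K(89 - Z)*q = (7 - 6*(89 - 1*1/165))*17 = (7 - 6*(89 - 1/165))*17 = (7 - 6*14684/165)*17 = (7 - 29368/55)*17 = -28983/55*17 = -492711/55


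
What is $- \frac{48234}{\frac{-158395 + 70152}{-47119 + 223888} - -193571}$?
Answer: $- \frac{4263137973}{17108631928} \approx -0.24918$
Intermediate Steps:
$- \frac{48234}{\frac{-158395 + 70152}{-47119 + 223888} - -193571} = - \frac{48234}{- \frac{88243}{176769} + 193571} = - \frac{48234}{\frac{34217263856}{176769}} = \left(-48234\right) \frac{176769}{34217263856} = - \frac{4263137973}{17108631928}$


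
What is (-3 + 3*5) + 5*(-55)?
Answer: -263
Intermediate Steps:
(-3 + 3*5) + 5*(-55) = (-3 + 15) - 275 = 12 - 275 = -263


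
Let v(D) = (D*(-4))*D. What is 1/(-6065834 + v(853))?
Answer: -1/8976270 ≈ -1.1140e-7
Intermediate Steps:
v(D) = -4*D² (v(D) = (-4*D)*D = -4*D²)
1/(-6065834 + v(853)) = 1/(-6065834 - 4*853²) = 1/(-6065834 - 4*727609) = 1/(-6065834 - 2910436) = 1/(-8976270) = -1/8976270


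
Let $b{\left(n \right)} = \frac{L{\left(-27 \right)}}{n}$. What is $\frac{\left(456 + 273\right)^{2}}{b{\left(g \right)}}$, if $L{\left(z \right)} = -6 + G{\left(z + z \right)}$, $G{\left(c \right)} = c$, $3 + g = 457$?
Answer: $- \frac{40212369}{10} \approx -4.0212 \cdot 10^{6}$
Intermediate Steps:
$g = 454$ ($g = -3 + 457 = 454$)
$L{\left(z \right)} = -6 + 2 z$ ($L{\left(z \right)} = -6 + \left(z + z\right) = -6 + 2 z$)
$b{\left(n \right)} = - \frac{60}{n}$ ($b{\left(n \right)} = \frac{-6 + 2 \left(-27\right)}{n} = \frac{-6 - 54}{n} = - \frac{60}{n}$)
$\frac{\left(456 + 273\right)^{2}}{b{\left(g \right)}} = \frac{\left(456 + 273\right)^{2}}{\left(-60\right) \frac{1}{454}} = \frac{729^{2}}{\left(-60\right) \frac{1}{454}} = \frac{531441}{- \frac{30}{227}} = 531441 \left(- \frac{227}{30}\right) = - \frac{40212369}{10}$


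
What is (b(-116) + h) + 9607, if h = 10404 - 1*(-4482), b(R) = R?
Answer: 24377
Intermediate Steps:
h = 14886 (h = 10404 + 4482 = 14886)
(b(-116) + h) + 9607 = (-116 + 14886) + 9607 = 14770 + 9607 = 24377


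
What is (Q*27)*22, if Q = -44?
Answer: -26136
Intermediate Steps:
(Q*27)*22 = -44*27*22 = -1188*22 = -26136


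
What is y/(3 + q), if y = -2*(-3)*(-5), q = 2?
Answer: -6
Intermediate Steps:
y = -30 (y = 6*(-5) = -30)
y/(3 + q) = -30/(3 + 2) = -30/5 = -30*1/5 = -6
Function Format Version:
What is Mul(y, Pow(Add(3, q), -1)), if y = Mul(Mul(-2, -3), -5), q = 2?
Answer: -6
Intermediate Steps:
y = -30 (y = Mul(6, -5) = -30)
Mul(y, Pow(Add(3, q), -1)) = Mul(-30, Pow(Add(3, 2), -1)) = Mul(-30, Pow(5, -1)) = Mul(-30, Rational(1, 5)) = -6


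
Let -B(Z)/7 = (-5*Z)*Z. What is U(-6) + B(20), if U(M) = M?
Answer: 13994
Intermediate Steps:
B(Z) = 35*Z² (B(Z) = -7*(-5*Z)*Z = -(-35)*Z² = 35*Z²)
U(-6) + B(20) = -6 + 35*20² = -6 + 35*400 = -6 + 14000 = 13994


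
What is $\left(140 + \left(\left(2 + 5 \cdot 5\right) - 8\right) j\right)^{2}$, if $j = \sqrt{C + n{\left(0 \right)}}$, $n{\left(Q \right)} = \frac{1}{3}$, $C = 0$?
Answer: $\frac{59161}{3} + \frac{5320 \sqrt{3}}{3} \approx 22792.0$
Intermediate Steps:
$n{\left(Q \right)} = \frac{1}{3}$
$j = \frac{\sqrt{3}}{3}$ ($j = \sqrt{0 + \frac{1}{3}} = \sqrt{\frac{1}{3}} = \frac{\sqrt{3}}{3} \approx 0.57735$)
$\left(140 + \left(\left(2 + 5 \cdot 5\right) - 8\right) j\right)^{2} = \left(140 + \left(\left(2 + 5 \cdot 5\right) - 8\right) \frac{\sqrt{3}}{3}\right)^{2} = \left(140 + \left(\left(2 + 25\right) - 8\right) \frac{\sqrt{3}}{3}\right)^{2} = \left(140 + \left(27 - 8\right) \frac{\sqrt{3}}{3}\right)^{2} = \left(140 + 19 \frac{\sqrt{3}}{3}\right)^{2} = \left(140 + \frac{19 \sqrt{3}}{3}\right)^{2}$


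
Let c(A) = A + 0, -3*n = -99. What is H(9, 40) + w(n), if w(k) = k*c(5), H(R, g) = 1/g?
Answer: 6601/40 ≈ 165.02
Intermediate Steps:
n = 33 (n = -1/3*(-99) = 33)
c(A) = A
w(k) = 5*k (w(k) = k*5 = 5*k)
H(9, 40) + w(n) = 1/40 + 5*33 = 1/40 + 165 = 6601/40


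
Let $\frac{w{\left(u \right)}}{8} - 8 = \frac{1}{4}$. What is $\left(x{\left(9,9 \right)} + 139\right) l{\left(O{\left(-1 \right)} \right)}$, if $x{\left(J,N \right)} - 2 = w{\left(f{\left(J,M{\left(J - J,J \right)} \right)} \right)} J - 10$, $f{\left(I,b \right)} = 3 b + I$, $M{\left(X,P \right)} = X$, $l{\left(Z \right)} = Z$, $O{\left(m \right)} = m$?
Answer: $-725$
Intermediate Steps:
$f{\left(I,b \right)} = I + 3 b$
$w{\left(u \right)} = 66$ ($w{\left(u \right)} = 64 + \frac{8}{4} = 64 + 8 \cdot \frac{1}{4} = 64 + 2 = 66$)
$x{\left(J,N \right)} = -8 + 66 J$ ($x{\left(J,N \right)} = 2 + \left(66 J - 10\right) = 2 + \left(-10 + 66 J\right) = -8 + 66 J$)
$\left(x{\left(9,9 \right)} + 139\right) l{\left(O{\left(-1 \right)} \right)} = \left(\left(-8 + 66 \cdot 9\right) + 139\right) \left(-1\right) = \left(\left(-8 + 594\right) + 139\right) \left(-1\right) = \left(586 + 139\right) \left(-1\right) = 725 \left(-1\right) = -725$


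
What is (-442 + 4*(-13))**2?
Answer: 244036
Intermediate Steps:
(-442 + 4*(-13))**2 = (-442 - 52)**2 = (-494)**2 = 244036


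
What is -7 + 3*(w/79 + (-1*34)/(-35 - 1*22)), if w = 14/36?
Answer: -46793/9006 ≈ -5.1958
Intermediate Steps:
w = 7/18 (w = 14*(1/36) = 7/18 ≈ 0.38889)
-7 + 3*(w/79 + (-1*34)/(-35 - 1*22)) = -7 + 3*((7/18)/79 + (-1*34)/(-35 - 1*22)) = -7 + 3*((7/18)*(1/79) - 34/(-35 - 22)) = -7 + 3*(7/1422 - 34/(-57)) = -7 + 3*(7/1422 - 34*(-1/57)) = -7 + 3*(7/1422 + 34/57) = -7 + 3*(16249/27018) = -7 + 16249/9006 = -46793/9006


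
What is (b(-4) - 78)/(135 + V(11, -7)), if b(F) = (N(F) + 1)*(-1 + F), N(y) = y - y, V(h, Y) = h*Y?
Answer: -83/58 ≈ -1.4310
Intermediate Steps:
V(h, Y) = Y*h
N(y) = 0
b(F) = -1 + F (b(F) = (0 + 1)*(-1 + F) = 1*(-1 + F) = -1 + F)
(b(-4) - 78)/(135 + V(11, -7)) = ((-1 - 4) - 78)/(135 - 7*11) = (-5 - 78)/(135 - 77) = -83/58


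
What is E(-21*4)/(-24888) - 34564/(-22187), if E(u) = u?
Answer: 71841045/46015838 ≈ 1.5612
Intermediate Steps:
E(-21*4)/(-24888) - 34564/(-22187) = -21*4/(-24888) - 34564/(-22187) = -84*(-1/24888) - 34564*(-1/22187) = 7/2074 + 34564/22187 = 71841045/46015838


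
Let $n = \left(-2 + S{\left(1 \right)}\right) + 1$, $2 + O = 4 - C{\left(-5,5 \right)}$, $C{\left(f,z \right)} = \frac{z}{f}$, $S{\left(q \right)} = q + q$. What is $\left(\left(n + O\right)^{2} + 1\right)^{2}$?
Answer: $289$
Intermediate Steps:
$S{\left(q \right)} = 2 q$
$O = 3$ ($O = -2 + \left(4 - \frac{5}{-5}\right) = -2 + \left(4 - 5 \left(- \frac{1}{5}\right)\right) = -2 + \left(4 - -1\right) = -2 + \left(4 + 1\right) = -2 + 5 = 3$)
$n = 1$ ($n = \left(-2 + 2 \cdot 1\right) + 1 = \left(-2 + 2\right) + 1 = 0 + 1 = 1$)
$\left(\left(n + O\right)^{2} + 1\right)^{2} = \left(\left(1 + 3\right)^{2} + 1\right)^{2} = \left(4^{2} + 1\right)^{2} = \left(16 + 1\right)^{2} = 17^{2} = 289$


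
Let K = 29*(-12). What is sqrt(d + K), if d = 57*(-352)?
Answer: 54*I*sqrt(7) ≈ 142.87*I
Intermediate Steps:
d = -20064
K = -348
sqrt(d + K) = sqrt(-20064 - 348) = sqrt(-20412) = 54*I*sqrt(7)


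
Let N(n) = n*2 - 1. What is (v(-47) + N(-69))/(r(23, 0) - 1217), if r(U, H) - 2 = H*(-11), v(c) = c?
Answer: 62/405 ≈ 0.15309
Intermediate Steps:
r(U, H) = 2 - 11*H (r(U, H) = 2 + H*(-11) = 2 - 11*H)
N(n) = -1 + 2*n (N(n) = 2*n - 1 = -1 + 2*n)
(v(-47) + N(-69))/(r(23, 0) - 1217) = (-47 + (-1 + 2*(-69)))/((2 - 11*0) - 1217) = (-47 + (-1 - 138))/((2 + 0) - 1217) = (-47 - 139)/(2 - 1217) = -186/(-1215) = -186*(-1/1215) = 62/405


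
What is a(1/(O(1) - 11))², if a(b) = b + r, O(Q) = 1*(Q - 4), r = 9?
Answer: 15625/196 ≈ 79.719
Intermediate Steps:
O(Q) = -4 + Q (O(Q) = 1*(-4 + Q) = -4 + Q)
a(b) = 9 + b (a(b) = b + 9 = 9 + b)
a(1/(O(1) - 11))² = (9 + 1/((-4 + 1) - 11))² = (9 + 1/(-3 - 11))² = (9 + 1/(-14))² = (9 - 1/14)² = (125/14)² = 15625/196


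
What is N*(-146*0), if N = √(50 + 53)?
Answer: 0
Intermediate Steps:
N = √103 ≈ 10.149
N*(-146*0) = √103*(-146*0) = √103*0 = 0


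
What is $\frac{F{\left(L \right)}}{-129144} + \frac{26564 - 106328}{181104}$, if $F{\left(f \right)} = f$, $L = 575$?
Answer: $- \frac{216774517}{487260312} \approx -0.44488$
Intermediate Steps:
$\frac{F{\left(L \right)}}{-129144} + \frac{26564 - 106328}{181104} = \frac{575}{-129144} + \frac{26564 - 106328}{181104} = 575 \left(- \frac{1}{129144}\right) + \left(26564 - 106328\right) \frac{1}{181104} = - \frac{575}{129144} - \frac{6647}{15092} = - \frac{216774517}{487260312}$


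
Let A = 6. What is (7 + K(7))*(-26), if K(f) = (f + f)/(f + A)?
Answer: -210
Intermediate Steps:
K(f) = 2*f/(6 + f) (K(f) = (f + f)/(f + 6) = (2*f)/(6 + f) = 2*f/(6 + f))
(7 + K(7))*(-26) = (7 + 2*7/(6 + 7))*(-26) = (7 + 2*7/13)*(-26) = (7 + 2*7*(1/13))*(-26) = (7 + 14/13)*(-26) = (105/13)*(-26) = -210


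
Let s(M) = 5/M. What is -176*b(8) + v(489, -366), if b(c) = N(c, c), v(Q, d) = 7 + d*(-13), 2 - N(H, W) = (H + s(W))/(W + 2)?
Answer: 22824/5 ≈ 4564.8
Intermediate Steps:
N(H, W) = 2 - (H + 5/W)/(2 + W) (N(H, W) = 2 - (H + 5/W)/(W + 2) = 2 - (H + 5/W)/(2 + W))
v(Q, d) = 7 - 13*d
b(c) = (-5 - c*(-4 - c))/(c*(2 + c)) (b(c) = (-5 - c*(-4 + c - 2*c))/(c*(2 + c)) = (-5 - c*(-4 - c))/(c*(2 + c)))
-176*b(8) + v(489, -366) = -176*(-5 + 8*(4 + 8))/(8*(2 + 8)) + (7 - 13*(-366)) = -22*(-5 + 8*12)/10 + (7 + 4758) = -22*(-5 + 96)/10 + 4765 = -22*91/10 + 4765 = -176*91/80 + 4765 = -1001/5 + 4765 = 22824/5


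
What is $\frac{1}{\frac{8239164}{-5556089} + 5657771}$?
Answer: $\frac{5556089}{31435070978455} \approx 1.7675 \cdot 10^{-7}$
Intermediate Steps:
$\frac{1}{\frac{8239164}{-5556089} + 5657771} = \frac{1}{8239164 \left(- \frac{1}{5556089}\right) + 5657771} = \frac{1}{- \frac{8239164}{5556089} + 5657771} = \frac{1}{\frac{31435070978455}{5556089}} = \frac{5556089}{31435070978455}$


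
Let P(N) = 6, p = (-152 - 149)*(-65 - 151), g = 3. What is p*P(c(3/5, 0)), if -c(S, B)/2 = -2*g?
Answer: 390096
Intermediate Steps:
c(S, B) = 12 (c(S, B) = -(-4)*3 = -2*(-6) = 12)
p = 65016 (p = -301*(-216) = 65016)
p*P(c(3/5, 0)) = 65016*6 = 390096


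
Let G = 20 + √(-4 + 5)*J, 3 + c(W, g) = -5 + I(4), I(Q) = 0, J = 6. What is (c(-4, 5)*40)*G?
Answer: -8320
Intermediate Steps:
c(W, g) = -8 (c(W, g) = -3 + (-5 + 0) = -3 - 5 = -8)
G = 26 (G = 20 + √(-4 + 5)*6 = 20 + √1*6 = 20 + 1*6 = 20 + 6 = 26)
(c(-4, 5)*40)*G = -8*40*26 = -320*26 = -8320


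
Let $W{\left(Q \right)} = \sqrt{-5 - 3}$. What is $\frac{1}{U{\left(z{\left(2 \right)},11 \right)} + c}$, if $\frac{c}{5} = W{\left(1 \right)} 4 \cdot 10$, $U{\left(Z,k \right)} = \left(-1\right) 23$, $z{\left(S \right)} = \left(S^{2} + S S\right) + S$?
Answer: $- \frac{23}{320529} - \frac{400 i \sqrt{2}}{320529} \approx -7.1756 \cdot 10^{-5} - 0.0017648 i$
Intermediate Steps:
$z{\left(S \right)} = S + 2 S^{2}$ ($z{\left(S \right)} = \left(S^{2} + S^{2}\right) + S = 2 S^{2} + S = S + 2 S^{2}$)
$W{\left(Q \right)} = 2 i \sqrt{2}$ ($W{\left(Q \right)} = \sqrt{-8} = 2 i \sqrt{2}$)
$U{\left(Z,k \right)} = -23$
$c = 400 i \sqrt{2}$ ($c = 5 \cdot 2 i \sqrt{2} \cdot 4 \cdot 10 = 5 \cdot 8 i \sqrt{2} \cdot 10 = 5 \cdot 80 i \sqrt{2} = 400 i \sqrt{2} \approx 565.69 i$)
$\frac{1}{U{\left(z{\left(2 \right)},11 \right)} + c} = \frac{1}{-23 + 400 i \sqrt{2}}$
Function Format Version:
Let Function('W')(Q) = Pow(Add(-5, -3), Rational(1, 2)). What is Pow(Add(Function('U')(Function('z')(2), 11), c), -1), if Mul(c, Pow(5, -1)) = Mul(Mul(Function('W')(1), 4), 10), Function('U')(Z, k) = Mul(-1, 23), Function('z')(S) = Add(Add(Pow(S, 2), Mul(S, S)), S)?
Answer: Add(Rational(-23, 320529), Mul(Rational(-400, 320529), I, Pow(2, Rational(1, 2)))) ≈ Add(-7.1756e-5, Mul(-0.0017648, I))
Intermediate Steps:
Function('z')(S) = Add(S, Mul(2, Pow(S, 2))) (Function('z')(S) = Add(Add(Pow(S, 2), Pow(S, 2)), S) = Add(Mul(2, Pow(S, 2)), S) = Add(S, Mul(2, Pow(S, 2))))
Function('W')(Q) = Mul(2, I, Pow(2, Rational(1, 2))) (Function('W')(Q) = Pow(-8, Rational(1, 2)) = Mul(2, I, Pow(2, Rational(1, 2))))
Function('U')(Z, k) = -23
c = Mul(400, I, Pow(2, Rational(1, 2))) (c = Mul(5, Mul(Mul(Mul(2, I, Pow(2, Rational(1, 2))), 4), 10)) = Mul(5, Mul(Mul(8, I, Pow(2, Rational(1, 2))), 10)) = Mul(5, Mul(80, I, Pow(2, Rational(1, 2)))) = Mul(400, I, Pow(2, Rational(1, 2))) ≈ Mul(565.69, I))
Pow(Add(Function('U')(Function('z')(2), 11), c), -1) = Pow(Add(-23, Mul(400, I, Pow(2, Rational(1, 2)))), -1)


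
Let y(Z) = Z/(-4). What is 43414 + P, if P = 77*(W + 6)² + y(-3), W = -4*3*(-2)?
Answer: 450859/4 ≈ 1.1271e+5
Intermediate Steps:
W = 24 (W = -12*(-2) = 24)
y(Z) = -Z/4 (y(Z) = Z*(-¼) = -Z/4)
P = 277203/4 (P = 77*(24 + 6)² - ¼*(-3) = 77*30² + ¾ = 77*900 + ¾ = 69300 + ¾ = 277203/4 ≈ 69301.)
43414 + P = 43414 + 277203/4 = 450859/4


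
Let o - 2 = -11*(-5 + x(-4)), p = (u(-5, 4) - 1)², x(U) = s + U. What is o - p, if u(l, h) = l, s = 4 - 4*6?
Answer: 285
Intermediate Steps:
s = -20 (s = 4 - 24 = -20)
x(U) = -20 + U
p = 36 (p = (-5 - 1)² = (-6)² = 36)
o = 321 (o = 2 - 11*(-5 + (-20 - 4)) = 2 - 11*(-5 - 24) = 2 - 11*(-29) = 2 + 319 = 321)
o - p = 321 - 1*36 = 321 - 36 = 285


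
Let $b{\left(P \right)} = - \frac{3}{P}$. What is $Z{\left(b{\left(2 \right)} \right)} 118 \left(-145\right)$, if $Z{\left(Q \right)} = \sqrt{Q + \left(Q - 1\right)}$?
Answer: $- 34220 i \approx - 34220.0 i$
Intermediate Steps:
$Z{\left(Q \right)} = \sqrt{-1 + 2 Q}$ ($Z{\left(Q \right)} = \sqrt{Q + \left(-1 + Q\right)} = \sqrt{-1 + 2 Q}$)
$Z{\left(b{\left(2 \right)} \right)} 118 \left(-145\right) = \sqrt{-1 + 2 \left(- \frac{3}{2}\right)} 118 \left(-145\right) = \sqrt{-1 - 3} \cdot 118 \left(-145\right) = \sqrt{-4} \cdot 118 \left(-145\right) = 2 i 118 \left(-145\right) = 236 i \left(-145\right) = - 34220 i$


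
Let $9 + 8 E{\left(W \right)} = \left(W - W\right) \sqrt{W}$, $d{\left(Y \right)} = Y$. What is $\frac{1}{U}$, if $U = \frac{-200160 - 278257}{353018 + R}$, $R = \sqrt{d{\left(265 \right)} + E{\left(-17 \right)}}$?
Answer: $- \frac{353018}{478417} - \frac{\sqrt{4222}}{1913668} \approx -0.73792$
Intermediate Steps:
$E{\left(W \right)} = - \frac{9}{8}$ ($E{\left(W \right)} = - \frac{9}{8} + \frac{\left(W - W\right) \sqrt{W}}{8} = - \frac{9}{8} + \frac{0 \sqrt{W}}{8} = - \frac{9}{8} + \frac{1}{8} \cdot 0 = - \frac{9}{8} + 0 = - \frac{9}{8}$)
$R = \frac{\sqrt{4222}}{4}$ ($R = \sqrt{265 - \frac{9}{8}} = \sqrt{\frac{2111}{8}} = \frac{\sqrt{4222}}{4} \approx 16.244$)
$U = - \frac{478417}{353018 + \frac{\sqrt{4222}}{4}}$ ($U = \frac{-200160 - 278257}{353018 + \frac{\sqrt{4222}}{4}} = - \frac{478417}{353018 + \frac{\sqrt{4222}}{4}} \approx -1.3552$)
$\frac{1}{U} = \frac{1}{- \frac{1351118500048}{996973664481} + \frac{956834 \sqrt{4222}}{996973664481}}$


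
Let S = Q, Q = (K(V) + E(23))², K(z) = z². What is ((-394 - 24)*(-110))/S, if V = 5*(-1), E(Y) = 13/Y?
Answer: 6080855/86436 ≈ 70.351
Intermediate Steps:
V = -5
Q = 345744/529 (Q = ((-5)² + 13/23)² = (25 + 13*(1/23))² = (25 + 13/23)² = (588/23)² = 345744/529 ≈ 653.58)
S = 345744/529 ≈ 653.58
((-394 - 24)*(-110))/S = ((-394 - 24)*(-110))/(345744/529) = -418*(-110)*(529/345744) = 45980*(529/345744) = 6080855/86436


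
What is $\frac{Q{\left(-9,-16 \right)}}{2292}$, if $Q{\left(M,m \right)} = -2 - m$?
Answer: $\frac{7}{1146} \approx 0.0061082$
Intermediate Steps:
$\frac{Q{\left(-9,-16 \right)}}{2292} = \frac{-2 - -16}{2292} = \left(-2 + 16\right) \frac{1}{2292} = 14 \cdot \frac{1}{2292} = \frac{7}{1146}$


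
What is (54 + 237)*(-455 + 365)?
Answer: -26190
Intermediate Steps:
(54 + 237)*(-455 + 365) = 291*(-90) = -26190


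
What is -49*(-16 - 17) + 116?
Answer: 1733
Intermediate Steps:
-49*(-16 - 17) + 116 = -49*(-33) + 116 = 1617 + 116 = 1733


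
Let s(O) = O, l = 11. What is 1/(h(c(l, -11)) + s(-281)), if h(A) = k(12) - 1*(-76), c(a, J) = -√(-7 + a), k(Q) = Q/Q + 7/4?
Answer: -4/809 ≈ -0.0049444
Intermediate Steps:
k(Q) = 11/4 (k(Q) = 1 + 7*(¼) = 1 + 7/4 = 11/4)
h(A) = 315/4 (h(A) = 11/4 - 1*(-76) = 11/4 + 76 = 315/4)
1/(h(c(l, -11)) + s(-281)) = 1/(315/4 - 281) = 1/(-809/4) = -4/809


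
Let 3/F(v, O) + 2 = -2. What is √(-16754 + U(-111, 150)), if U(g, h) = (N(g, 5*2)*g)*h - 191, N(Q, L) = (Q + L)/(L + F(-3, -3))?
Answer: √164855 ≈ 406.02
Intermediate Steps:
F(v, O) = -¾ (F(v, O) = 3/(-2 - 2) = 3/(-4) = 3*(-¼) = -¾)
N(Q, L) = (L + Q)/(-¾ + L) (N(Q, L) = (Q + L)/(L - ¾) = (L + Q)/(-¾ + L))
U(g, h) = -191 + g*h*(40/37 + 4*g/37) (U(g, h) = ((4*(5*2 + g)/(-3 + 4*(5*2)))*g)*h - 191 = ((4*(10 + g)/(-3 + 4*10))*g)*h - 191 = ((4*(10 + g)/(-3 + 40))*g)*h - 191 = ((4*(10 + g)/37)*g)*h - 191 = ((4*(1/37)*(10 + g))*g)*h - 191 = ((40/37 + 4*g/37)*g)*h - 191 = (g*(40/37 + 4*g/37))*h - 191 = g*h*(40/37 + 4*g/37) - 191 = -191 + g*h*(40/37 + 4*g/37))
√(-16754 + U(-111, 150)) = √(-16754 + (-191 + (4/37)*(-111)*150*(10 - 111))) = √(-16754 + (-191 + (4/37)*(-111)*150*(-101))) = √(-16754 + (-191 + 181800)) = √(-16754 + 181609) = √164855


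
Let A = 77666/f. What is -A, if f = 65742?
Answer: -38833/32871 ≈ -1.1814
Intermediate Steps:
A = 38833/32871 (A = 77666/65742 = 77666*(1/65742) = 38833/32871 ≈ 1.1814)
-A = -1*38833/32871 = -38833/32871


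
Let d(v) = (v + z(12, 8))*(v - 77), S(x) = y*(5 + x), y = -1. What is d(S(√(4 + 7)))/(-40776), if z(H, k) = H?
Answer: 563/40776 - 25*√11/13592 ≈ 0.0077068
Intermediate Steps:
S(x) = -5 - x (S(x) = -(5 + x) = -5 - x)
d(v) = (-77 + v)*(12 + v) (d(v) = (v + 12)*(v - 77) = (12 + v)*(-77 + v) = (-77 + v)*(12 + v))
d(S(√(4 + 7)))/(-40776) = (-924 + (-5 - √(4 + 7))² - 65*(-5 - √(4 + 7)))/(-40776) = (-924 + (-5 - √11)² - 65*(-5 - √11))*(-1/40776) = (-924 + (-5 - √11)² + (325 + 65*√11))*(-1/40776) = (-599 + (-5 - √11)² + 65*√11)*(-1/40776) = 599/40776 - 65*√11/40776 - (-5 - √11)²/40776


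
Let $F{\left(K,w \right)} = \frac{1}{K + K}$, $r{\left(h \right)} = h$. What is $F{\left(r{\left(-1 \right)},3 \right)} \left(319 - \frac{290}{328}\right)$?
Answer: $- \frac{52171}{328} \approx -159.06$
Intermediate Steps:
$F{\left(K,w \right)} = \frac{1}{2 K}$
$F{\left(r{\left(-1 \right)},3 \right)} \left(319 - \frac{290}{328}\right) = \frac{1}{2 \left(-1\right)} \left(319 - \frac{290}{328}\right) = \frac{1}{2} \left(-1\right) \left(319 - \frac{145}{164}\right) = - \frac{319 - \frac{145}{164}}{2} = \left(- \frac{1}{2}\right) \frac{52171}{164} = - \frac{52171}{328}$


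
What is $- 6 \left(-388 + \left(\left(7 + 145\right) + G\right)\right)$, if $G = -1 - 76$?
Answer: $1878$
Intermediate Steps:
$G = -77$
$- 6 \left(-388 + \left(\left(7 + 145\right) + G\right)\right) = - 6 \left(-388 + \left(\left(7 + 145\right) - 77\right)\right) = - 6 \left(-388 + \left(152 - 77\right)\right) = - 6 \left(-388 + 75\right) = \left(-6\right) \left(-313\right) = 1878$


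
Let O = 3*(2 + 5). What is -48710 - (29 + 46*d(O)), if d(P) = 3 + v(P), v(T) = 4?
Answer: -49061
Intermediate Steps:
O = 21 (O = 3*7 = 21)
d(P) = 7 (d(P) = 3 + 4 = 7)
-48710 - (29 + 46*d(O)) = -48710 - (29 + 46*7) = -48710 - (29 + 322) = -48710 - 1*351 = -48710 - 351 = -49061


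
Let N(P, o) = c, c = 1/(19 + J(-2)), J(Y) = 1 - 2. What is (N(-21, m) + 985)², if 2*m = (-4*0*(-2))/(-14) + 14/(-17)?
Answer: 314388361/324 ≈ 9.7033e+5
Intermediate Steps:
J(Y) = -1
m = -7/17 (m = ((-4*0*(-2))/(-14) + 14/(-17))/2 = ((0*(-2))*(-1/14) + 14*(-1/17))/2 = (0*(-1/14) - 14/17)/2 = (0 - 14/17)/2 = (½)*(-14/17) = -7/17 ≈ -0.41176)
c = 1/18 (c = 1/(19 - 1) = 1/18 ≈ 0.055556)
N(P, o) = 1/18
(N(-21, m) + 985)² = (1/18 + 985)² = (17731/18)² = 314388361/324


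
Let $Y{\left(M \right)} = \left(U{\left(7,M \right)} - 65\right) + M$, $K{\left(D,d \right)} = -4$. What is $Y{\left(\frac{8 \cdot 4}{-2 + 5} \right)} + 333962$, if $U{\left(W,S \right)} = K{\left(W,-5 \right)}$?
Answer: $\frac{1001711}{3} \approx 3.339 \cdot 10^{5}$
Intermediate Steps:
$U{\left(W,S \right)} = -4$
$Y{\left(M \right)} = -69 + M$ ($Y{\left(M \right)} = \left(-4 - 65\right) + M = -69 + M$)
$Y{\left(\frac{8 \cdot 4}{-2 + 5} \right)} + 333962 = \left(-69 + \frac{8 \cdot 4}{-2 + 5}\right) + 333962 = \left(-69 + \frac{32}{3}\right) + 333962 = - \frac{175}{3} + 333962 = \frac{1001711}{3}$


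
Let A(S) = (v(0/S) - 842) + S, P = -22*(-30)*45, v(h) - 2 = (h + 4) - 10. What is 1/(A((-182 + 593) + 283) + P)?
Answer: 1/29548 ≈ 3.3843e-5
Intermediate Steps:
v(h) = -4 + h (v(h) = 2 + ((h + 4) - 10) = 2 + ((4 + h) - 10) = 2 + (-6 + h) = -4 + h)
P = 29700 (P = 660*45 = 29700)
A(S) = -846 + S (A(S) = ((-4 + 0/S) - 842) + S = ((-4 + 0) - 842) + S = (-4 - 842) + S = -846 + S)
1/(A((-182 + 593) + 283) + P) = 1/((-846 + ((-182 + 593) + 283)) + 29700) = 1/((-846 + (411 + 283)) + 29700) = 1/((-846 + 694) + 29700) = 1/(-152 + 29700) = 1/29548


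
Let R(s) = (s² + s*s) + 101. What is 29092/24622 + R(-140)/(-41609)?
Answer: 121409903/512248399 ≈ 0.23701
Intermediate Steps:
R(s) = 101 + 2*s² (R(s) = (s² + s²) + 101 = 2*s² + 101 = 101 + 2*s²)
29092/24622 + R(-140)/(-41609) = 29092/24622 + (101 + 2*(-140)²)/(-41609) = 29092*(1/24622) + (101 + 2*19600)*(-1/41609) = 14546/12311 + (101 + 39200)*(-1/41609) = 14546/12311 + 39301*(-1/41609) = 14546/12311 - 39301/41609 = 121409903/512248399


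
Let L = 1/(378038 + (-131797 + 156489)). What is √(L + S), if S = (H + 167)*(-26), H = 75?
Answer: I*√1020508621244070/402730 ≈ 79.322*I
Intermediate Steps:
L = 1/402730 (L = 1/(378038 + 24692) = 1/402730 ≈ 2.4831e-6)
S = -6292 (S = (75 + 167)*(-26) = 242*(-26) = -6292)
√(L + S) = √(1/402730 - 6292) = √(-2533977159/402730) = I*√1020508621244070/402730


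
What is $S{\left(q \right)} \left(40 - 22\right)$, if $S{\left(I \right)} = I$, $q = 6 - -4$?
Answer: $180$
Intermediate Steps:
$q = 10$ ($q = 6 + 4 = 10$)
$S{\left(q \right)} \left(40 - 22\right) = 10 \left(40 - 22\right) = 10 \cdot 18 = 180$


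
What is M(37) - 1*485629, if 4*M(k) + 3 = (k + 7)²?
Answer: -1940583/4 ≈ -4.8515e+5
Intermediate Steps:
M(k) = -¾ + (7 + k)²/4 (M(k) = -¾ + (k + 7)²/4 = -¾ + (7 + k)²/4)
M(37) - 1*485629 = (-¾ + (7 + 37)²/4) - 1*485629 = (-¾ + (¼)*44²) - 485629 = (-¾ + (¼)*1936) - 485629 = (-¾ + 484) - 485629 = 1933/4 - 485629 = -1940583/4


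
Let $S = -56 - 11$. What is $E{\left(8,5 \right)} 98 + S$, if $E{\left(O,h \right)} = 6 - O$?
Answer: $-263$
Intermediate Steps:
$S = -67$ ($S = -56 - 11 = -67$)
$E{\left(8,5 \right)} 98 + S = \left(6 - 8\right) 98 - 67 = \left(-2\right) 98 - 67 = -196 - 67 = -263$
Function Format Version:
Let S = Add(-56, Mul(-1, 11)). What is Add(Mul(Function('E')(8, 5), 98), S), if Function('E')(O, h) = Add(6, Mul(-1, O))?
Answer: -263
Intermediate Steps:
S = -67 (S = Add(-56, -11) = -67)
Add(Mul(Function('E')(8, 5), 98), S) = Add(Mul(Add(6, Mul(-1, 8)), 98), -67) = Add(Mul(Add(6, -8), 98), -67) = Add(Mul(-2, 98), -67) = Add(-196, -67) = -263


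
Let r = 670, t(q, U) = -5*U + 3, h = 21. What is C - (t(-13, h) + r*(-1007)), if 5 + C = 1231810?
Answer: 1906597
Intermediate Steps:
t(q, U) = 3 - 5*U
C = 1231805 (C = -5 + 1231810 = 1231805)
C - (t(-13, h) + r*(-1007)) = 1231805 - ((3 - 5*21) + 670*(-1007)) = 1231805 - ((3 - 105) - 674690) = 1231805 - (-102 - 674690) = 1231805 - 1*(-674792) = 1231805 + 674792 = 1906597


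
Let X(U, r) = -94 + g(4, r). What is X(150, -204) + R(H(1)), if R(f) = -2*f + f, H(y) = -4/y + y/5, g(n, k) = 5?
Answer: -426/5 ≈ -85.200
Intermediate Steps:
X(U, r) = -89 (X(U, r) = -94 + 5 = -89)
H(y) = -4/y + y/5 (H(y) = -4/y + y*(⅕) = -4/y + y/5)
R(f) = -f
X(150, -204) + R(H(1)) = -89 - (-4/1 + (⅕)*1) = -89 - (-4*1 + ⅕) = -89 - (-4 + ⅕) = -89 - 1*(-19/5) = -89 + 19/5 = -426/5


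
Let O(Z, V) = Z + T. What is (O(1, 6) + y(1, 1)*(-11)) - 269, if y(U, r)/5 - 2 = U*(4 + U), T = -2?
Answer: -655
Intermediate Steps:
O(Z, V) = -2 + Z (O(Z, V) = Z - 2 = -2 + Z)
y(U, r) = 10 + 5*U*(4 + U) (y(U, r) = 10 + 5*(U*(4 + U)) = 10 + 5*U*(4 + U))
(O(1, 6) + y(1, 1)*(-11)) - 269 = ((-2 + 1) + (10 + 5*1² + 20*1)*(-11)) - 269 = (-1 + (10 + 5*1 + 20)*(-11)) - 269 = (-1 + (10 + 5 + 20)*(-11)) - 269 = (-1 + 35*(-11)) - 269 = (-1 - 385) - 269 = -386 - 269 = -655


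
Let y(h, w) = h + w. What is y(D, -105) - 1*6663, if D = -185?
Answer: -6953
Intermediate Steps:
y(D, -105) - 1*6663 = (-185 - 105) - 1*6663 = -290 - 6663 = -6953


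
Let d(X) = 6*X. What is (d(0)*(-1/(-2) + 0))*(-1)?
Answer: 0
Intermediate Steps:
(d(0)*(-1/(-2) + 0))*(-1) = ((6*0)*(-1/(-2) + 0))*(-1) = (0*(-1*(-½) + 0))*(-1) = (0*(½ + 0))*(-1) = (0*(½))*(-1) = 0*(-1) = 0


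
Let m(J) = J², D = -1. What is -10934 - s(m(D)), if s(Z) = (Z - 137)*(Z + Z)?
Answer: -10662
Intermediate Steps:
s(Z) = 2*Z*(-137 + Z) (s(Z) = (-137 + Z)*(2*Z) = 2*Z*(-137 + Z))
-10934 - s(m(D)) = -10934 - 2*(-1)²*(-137 + (-1)²) = -10934 - 2*(-137 + 1) = -10934 - 2*(-136) = -10934 - 1*(-272) = -10934 + 272 = -10662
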